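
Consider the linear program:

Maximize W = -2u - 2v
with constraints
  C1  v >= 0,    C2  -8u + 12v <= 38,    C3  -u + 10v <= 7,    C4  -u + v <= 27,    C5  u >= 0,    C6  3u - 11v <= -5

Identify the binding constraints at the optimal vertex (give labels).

C5 and C6

Extreme points and W = -2u - 2v:
  (0, 7/10) → W = -7/5
  (27/19, 16/19) → W = -86/19
  (0, 5/11) → W = -10/11

The maximum is at (0, 5/11). Substituting into each constraint, equality holds for C5 and C6; the remaining constraints have slack.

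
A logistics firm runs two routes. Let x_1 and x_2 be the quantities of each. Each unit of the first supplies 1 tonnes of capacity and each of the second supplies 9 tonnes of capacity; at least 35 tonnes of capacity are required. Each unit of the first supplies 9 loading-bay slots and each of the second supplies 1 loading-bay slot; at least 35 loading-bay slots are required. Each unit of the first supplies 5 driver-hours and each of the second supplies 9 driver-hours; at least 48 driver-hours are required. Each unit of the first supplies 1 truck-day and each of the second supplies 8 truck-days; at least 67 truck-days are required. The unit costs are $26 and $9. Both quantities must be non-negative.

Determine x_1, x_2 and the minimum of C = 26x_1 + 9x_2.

x_1 = 3, x_2 = 8, minimum C = 150

Extreme points and C = 26x_1 + 9x_2:
  (0, 35) → C = 315
  (67, 0) → C = 1742
  (3, 8) → C = 150
The feasible region is unbounded (it extends along (0, 1), (1, 0)), but C strictly increases along every unbounded feasible direction, so there is no improving ray and the minimum is attained at a vertex.

At the optimal vertex, 9x_1 + x_2 = 35 and x_1 + 8x_2 = 67.
Solving simultaneously gives x_1 = 3, x_2 = 8.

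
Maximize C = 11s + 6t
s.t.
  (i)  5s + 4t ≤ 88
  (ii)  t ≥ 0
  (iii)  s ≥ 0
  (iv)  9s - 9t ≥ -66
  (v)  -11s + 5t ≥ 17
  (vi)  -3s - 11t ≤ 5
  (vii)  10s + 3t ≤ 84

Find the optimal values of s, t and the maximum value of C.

Extreme points and C = 11s + 6t:
  (0, 22/3) → C = 44
  (0, 17/5) → C = 102/5
  (59/18, 191/18) → C = 1795/18

s = 59/18, t = 191/18, maximum C = 1795/18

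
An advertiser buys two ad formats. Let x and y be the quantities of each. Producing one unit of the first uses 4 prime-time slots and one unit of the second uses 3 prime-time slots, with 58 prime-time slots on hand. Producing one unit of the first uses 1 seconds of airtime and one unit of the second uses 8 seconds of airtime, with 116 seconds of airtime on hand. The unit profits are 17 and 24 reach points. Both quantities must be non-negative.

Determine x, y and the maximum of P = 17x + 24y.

x = 4, y = 14, maximum P = 404

Corner points and P = 17x + 24y:
  (0, 0) → P = 0
  (0, 29/2) → P = 348
  (29/2, 0) → P = 493/2
  (4, 14) → P = 404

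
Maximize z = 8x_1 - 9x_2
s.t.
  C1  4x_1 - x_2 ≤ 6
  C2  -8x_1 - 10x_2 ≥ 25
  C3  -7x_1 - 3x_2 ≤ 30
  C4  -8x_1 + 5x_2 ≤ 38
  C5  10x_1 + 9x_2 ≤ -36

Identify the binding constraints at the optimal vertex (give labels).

C1 and C3

Feasible corners and z = 8x_1 - 9x_2:
  (-12/19, -162/19) → z = 1362/19
  (9/23, -102/23) → z = 990/23
  (-264/59, 26/59) → z = -2346/59
  (-261/61, 46/61) → z = -2502/61

The maximum is at (-12/19, -162/19). Substituting into each constraint, equality holds for C1 and C3; the remaining constraints have slack.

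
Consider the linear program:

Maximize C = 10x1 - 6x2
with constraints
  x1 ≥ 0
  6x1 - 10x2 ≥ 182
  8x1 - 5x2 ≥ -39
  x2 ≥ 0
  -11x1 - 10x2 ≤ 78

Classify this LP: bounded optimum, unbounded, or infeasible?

From the feasible point (91/3, 0), moving in the direction (10, 6) keeps every constraint satisfied while C increases without bound.

unbounded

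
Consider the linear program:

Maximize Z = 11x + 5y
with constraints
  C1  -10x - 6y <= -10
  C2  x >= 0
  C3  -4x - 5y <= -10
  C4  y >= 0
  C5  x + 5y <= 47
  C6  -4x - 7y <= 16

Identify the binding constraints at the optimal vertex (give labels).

Feasible corners and Z = 11x + 5y:
  (0, 2) → Z = 10
  (0, 47/5) → Z = 47
  (5/2, 0) → Z = 55/2
  (47, 0) → Z = 517

The maximum is at (47, 0). Substituting into each constraint, equality holds for C4 and C5; the remaining constraints have slack.

C4 and C5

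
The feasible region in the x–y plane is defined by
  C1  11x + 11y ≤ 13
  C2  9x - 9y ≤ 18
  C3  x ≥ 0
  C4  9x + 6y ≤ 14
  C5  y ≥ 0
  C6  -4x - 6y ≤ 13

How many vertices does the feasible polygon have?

Of the 15 pairwise boundary intersections, those satisfying every inequality are:
  (0, 13/11)
  (13/11, 0)
  (0, 0)

3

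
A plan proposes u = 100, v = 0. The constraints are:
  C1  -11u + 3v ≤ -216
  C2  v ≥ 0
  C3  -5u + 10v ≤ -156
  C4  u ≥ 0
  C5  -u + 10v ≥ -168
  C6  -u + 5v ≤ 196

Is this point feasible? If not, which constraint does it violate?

feasible

C1: -1100 ≤ -216 ✓
C2: 0 ≥ 0 ✓
C3: -500 ≤ -156 ✓
C4: 100 ≥ 0 ✓
C5: -100 ≥ -168 ✓
C6: -100 ≤ 196 ✓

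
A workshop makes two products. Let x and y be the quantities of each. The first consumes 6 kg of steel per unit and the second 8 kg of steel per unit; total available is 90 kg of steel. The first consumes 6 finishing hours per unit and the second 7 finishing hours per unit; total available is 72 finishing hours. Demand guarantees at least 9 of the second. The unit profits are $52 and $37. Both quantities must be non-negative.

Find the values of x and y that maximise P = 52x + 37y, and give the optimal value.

x = 3/2, y = 9, maximum P = 411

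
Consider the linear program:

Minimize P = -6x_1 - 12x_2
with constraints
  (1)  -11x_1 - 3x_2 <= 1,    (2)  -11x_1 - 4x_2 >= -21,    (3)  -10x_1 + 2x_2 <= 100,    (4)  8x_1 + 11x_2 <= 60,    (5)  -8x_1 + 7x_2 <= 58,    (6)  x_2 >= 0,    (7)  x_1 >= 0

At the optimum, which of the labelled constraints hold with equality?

(2) and (7)

Extreme points and P = -6x_1 - 12x_2:
  (21/11, 0) → P = -126/11
  (0, 21/4) → P = -63
  (0, 0) → P = 0

The minimum is at (0, 21/4). Substituting into each constraint, equality holds for (2) and (7); the remaining constraints have slack.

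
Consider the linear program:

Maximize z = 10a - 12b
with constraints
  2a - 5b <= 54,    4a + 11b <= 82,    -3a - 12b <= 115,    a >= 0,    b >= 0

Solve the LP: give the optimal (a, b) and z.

a = 41/2, b = 0, maximum z = 205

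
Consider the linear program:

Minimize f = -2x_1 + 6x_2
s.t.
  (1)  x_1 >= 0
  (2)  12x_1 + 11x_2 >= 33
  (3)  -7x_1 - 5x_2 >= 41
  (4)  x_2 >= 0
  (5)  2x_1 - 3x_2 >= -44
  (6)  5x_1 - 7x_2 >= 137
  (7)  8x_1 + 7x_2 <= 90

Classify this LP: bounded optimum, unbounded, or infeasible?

infeasible

The boundaries 5x_1 - 7x_2 = 137 and 8x_1 + 7x_2 = 90 meet at (227/13, -646/91), but that point violates -7x_1 - 5x_2 ≥ 41. Every candidate vertex is excluded by some other constraint, so the feasible region is empty.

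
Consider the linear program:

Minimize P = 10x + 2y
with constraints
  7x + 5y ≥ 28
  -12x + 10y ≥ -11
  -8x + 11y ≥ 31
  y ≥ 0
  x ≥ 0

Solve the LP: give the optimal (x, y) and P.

Vertices and P = 10x + 2y:
  (17/13, 49/13) → P = 268/13
  (0, 28/5) → P = 56/5
  (431/52, 115/13) → P = 2615/26
The feasible region is unbounded (it extends along (0, 1), (5, 6)), but P strictly increases along every unbounded feasible direction, so there is no improving ray and the minimum is attained at a vertex.

x = 0, y = 28/5, minimum P = 56/5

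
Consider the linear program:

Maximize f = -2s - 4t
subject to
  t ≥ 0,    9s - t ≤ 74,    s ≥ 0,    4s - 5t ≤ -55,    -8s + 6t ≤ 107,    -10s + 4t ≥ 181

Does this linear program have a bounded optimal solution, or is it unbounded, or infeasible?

The boundaries 9s - t = 74 and 4s - 5t = -55 meet at (425/41, 791/41), but that point violates -10s + 4t ≥ 181. Every candidate vertex is excluded by some other constraint, so the feasible region is empty.

infeasible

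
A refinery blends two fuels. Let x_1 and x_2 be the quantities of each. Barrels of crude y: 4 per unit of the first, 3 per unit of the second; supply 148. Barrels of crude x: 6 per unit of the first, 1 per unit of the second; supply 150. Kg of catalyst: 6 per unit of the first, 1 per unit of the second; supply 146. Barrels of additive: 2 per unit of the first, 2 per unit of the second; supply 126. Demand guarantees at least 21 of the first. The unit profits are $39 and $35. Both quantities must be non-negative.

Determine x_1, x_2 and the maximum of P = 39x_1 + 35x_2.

Corner points and P = 39x_1 + 35x_2:
  (73/3, 0) → P = 949
  (21, 0) → P = 819
  (21, 20) → P = 1519

At the optimal vertex, 6x_1 + x_2 = 146 and x_1 = 21.
Solving simultaneously gives x_1 = 21, x_2 = 20.

x_1 = 21, x_2 = 20, maximum P = 1519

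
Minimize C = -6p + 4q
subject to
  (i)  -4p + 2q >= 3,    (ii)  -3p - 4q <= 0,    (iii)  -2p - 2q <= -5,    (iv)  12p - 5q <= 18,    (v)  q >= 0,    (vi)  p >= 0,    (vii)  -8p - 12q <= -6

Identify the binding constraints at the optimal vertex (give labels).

Vertices and C = -6p + 4q:
  (1/3, 13/6) → C = 20/3
  (51/4, 27) → C = 63/2
  (0, 5/2) → C = 10
The feasible region is unbounded (it extends along (0, 1), (5, 12)), but C strictly increases along every unbounded feasible direction, so there is no improving ray and the minimum is attained at a vertex.

The minimum is at (1/3, 13/6). Substituting into each constraint, equality holds for (i) and (iii); the remaining constraints have slack.

(i) and (iii)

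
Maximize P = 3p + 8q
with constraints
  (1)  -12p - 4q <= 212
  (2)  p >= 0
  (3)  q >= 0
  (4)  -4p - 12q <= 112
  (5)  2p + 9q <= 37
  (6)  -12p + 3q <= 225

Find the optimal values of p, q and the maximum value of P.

Extreme points and P = 3p + 8q:
  (0, 0) → P = 0
  (0, 37/9) → P = 296/9
  (37/2, 0) → P = 111/2

p = 37/2, q = 0, maximum P = 111/2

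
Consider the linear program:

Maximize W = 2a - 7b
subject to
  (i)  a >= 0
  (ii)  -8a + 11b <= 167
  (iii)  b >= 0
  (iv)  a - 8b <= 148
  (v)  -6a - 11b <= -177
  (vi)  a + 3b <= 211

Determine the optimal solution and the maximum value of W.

Corner points and W = 2a - 7b:
  (5/7, 1209/77) → W = -8353/77
  (52, 53) → W = -267
  (148, 0) → W = 296
  (59/2, 0) → W = 59
  (2132/11, 63/11) → W = 3823/11

The binding constraints are a - 8b = 148 and a + 3b = 211.
Solving simultaneously gives a = 2132/11, b = 63/11.

a = 2132/11, b = 63/11, maximum W = 3823/11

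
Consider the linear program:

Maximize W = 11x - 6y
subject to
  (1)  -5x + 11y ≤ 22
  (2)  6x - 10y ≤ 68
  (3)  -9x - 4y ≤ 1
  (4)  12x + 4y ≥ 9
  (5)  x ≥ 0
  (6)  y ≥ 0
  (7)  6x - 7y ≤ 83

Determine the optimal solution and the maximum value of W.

x = 1067/31, y = 547/31, maximum W = 8455/31

Extreme points and W = 11x - 6y:
  (11/152, 309/152) → W = -1733/152
  (1067/31, 547/31) → W = 8455/31
  (34/3, 0) → W = 374/3
  (59/3, 5) → W = 559/3
  (3/4, 0) → W = 33/4

The optimum lies where -5x + 11y = 22 and 6x - 7y = 83.
Solving simultaneously gives x = 1067/31, y = 547/31.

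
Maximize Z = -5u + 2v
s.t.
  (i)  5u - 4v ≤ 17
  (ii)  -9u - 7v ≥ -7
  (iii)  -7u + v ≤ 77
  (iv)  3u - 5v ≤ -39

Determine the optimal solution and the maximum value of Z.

Extreme points and Z = -5u + 2v:
  (-266/29, 371/29) → Z = 2072/29
  (-119/33, 62/11) → Z = 967/33
  (-173/16, 21/16) → Z = 907/16

u = -266/29, v = 371/29, maximum Z = 2072/29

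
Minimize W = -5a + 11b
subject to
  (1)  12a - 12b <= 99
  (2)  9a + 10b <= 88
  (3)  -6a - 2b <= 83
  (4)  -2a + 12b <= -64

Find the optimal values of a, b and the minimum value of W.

a = -133/16, b = -265/16, minimum W = -1125/8

Vertices and W = -5a + 11b:
  (-133/16, -265/16) → W = -1125/8
  (7/2, -19/4) → W = -279/4
  (-217/19, -275/38) → W = -45/2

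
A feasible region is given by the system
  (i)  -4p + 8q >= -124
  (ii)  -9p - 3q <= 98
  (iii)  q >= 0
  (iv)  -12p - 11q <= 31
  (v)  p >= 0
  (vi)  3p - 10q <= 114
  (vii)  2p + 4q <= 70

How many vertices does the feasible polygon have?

4

Intersecting each pair of boundary lines and keeping only the points that satisfy every inequality leaves:
  (31, 0)
  (33, 1)
  (0, 0)
  (0, 35/2)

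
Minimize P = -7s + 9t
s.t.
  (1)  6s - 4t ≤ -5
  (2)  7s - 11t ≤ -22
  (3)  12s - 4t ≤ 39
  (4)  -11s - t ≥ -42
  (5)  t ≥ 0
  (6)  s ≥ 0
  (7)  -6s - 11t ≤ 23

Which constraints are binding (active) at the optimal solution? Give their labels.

Feasible corners and P = -7s + 9t:
  (33/38, 97/38) → P = 321/19
  (163/50, 307/50) → P = 811/25
  (0, 2) → P = 18
  (0, 42) → P = 378

The minimum is at (33/38, 97/38). Substituting into each constraint, equality holds for (1) and (2); the remaining constraints have slack.

(1) and (2)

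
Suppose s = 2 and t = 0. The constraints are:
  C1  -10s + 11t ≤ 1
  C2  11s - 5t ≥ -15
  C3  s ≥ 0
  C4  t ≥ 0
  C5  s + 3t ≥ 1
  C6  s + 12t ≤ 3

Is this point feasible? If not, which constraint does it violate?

feasible

C1: -20 ≤ 1 ✓
C2: 22 ≥ -15 ✓
C3: 2 ≥ 0 ✓
C4: 0 ≥ 0 ✓
C5: 2 ≥ 1 ✓
C6: 2 ≤ 3 ✓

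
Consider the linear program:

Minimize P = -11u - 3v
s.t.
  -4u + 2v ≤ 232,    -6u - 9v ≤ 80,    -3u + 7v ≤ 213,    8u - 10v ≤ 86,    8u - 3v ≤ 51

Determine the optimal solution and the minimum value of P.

Extreme points and P = -11u - 3v:
  (-2477/69, 346/23) → P = 24133/69
  (-13/66, -289/33) → P = 1877/66
  (996/47, 1857/47) → P = -16527/47
  (9/2, -5) → P = -69/2

At the optimal vertex, -3u + 7v = 213 and 8u - 3v = 51.
Solving simultaneously gives u = 996/47, v = 1857/47.

u = 996/47, v = 1857/47, minimum P = -16527/47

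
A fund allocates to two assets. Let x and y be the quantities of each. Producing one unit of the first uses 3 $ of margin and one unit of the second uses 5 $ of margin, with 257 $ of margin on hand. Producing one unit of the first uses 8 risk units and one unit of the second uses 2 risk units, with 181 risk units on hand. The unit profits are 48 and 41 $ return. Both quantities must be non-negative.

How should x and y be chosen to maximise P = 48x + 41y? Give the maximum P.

x = 23/2, y = 89/2, maximum P = 4753/2

Extreme points and P = 48x + 41y:
  (0, 0) → P = 0
  (0, 257/5) → P = 10537/5
  (181/8, 0) → P = 1086
  (23/2, 89/2) → P = 4753/2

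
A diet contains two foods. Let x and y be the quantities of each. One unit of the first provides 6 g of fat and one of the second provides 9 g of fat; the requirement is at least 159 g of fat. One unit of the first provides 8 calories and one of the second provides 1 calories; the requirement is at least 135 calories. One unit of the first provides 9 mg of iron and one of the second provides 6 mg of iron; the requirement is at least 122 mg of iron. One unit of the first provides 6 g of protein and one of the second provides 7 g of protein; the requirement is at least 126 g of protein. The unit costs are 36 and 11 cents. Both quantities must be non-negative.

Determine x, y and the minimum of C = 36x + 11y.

x = 16, y = 7, minimum C = 653

Vertices and C = 36x + 11y:
  (0, 135) → C = 1485
  (53/2, 0) → C = 954
  (16, 7) → C = 653
The feasible region is unbounded (it extends along (0, 1), (1, 0)), but C strictly increases along every unbounded feasible direction, so there is no improving ray and the minimum is attained at a vertex.

At the optimal vertex, 6x + 9y = 159 and 8x + y = 135.
Solving simultaneously gives x = 16, y = 7.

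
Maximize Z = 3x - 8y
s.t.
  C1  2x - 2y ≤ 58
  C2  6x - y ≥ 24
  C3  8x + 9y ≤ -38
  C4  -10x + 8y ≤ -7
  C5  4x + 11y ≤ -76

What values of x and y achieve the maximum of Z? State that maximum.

Feasible corners and Z = 3x - 8y:
  (-1, -30) → Z = 237
  (223/17, -270/17) → Z = 2829/17
  (94/35, -276/35) → Z = 498/7
  (133/26, -114/13) → Z = 171/2

At the optimal vertex, 2x - 2y = 58 and 6x - y = 24.
Solving simultaneously gives x = -1, y = -30.

x = -1, y = -30, maximum Z = 237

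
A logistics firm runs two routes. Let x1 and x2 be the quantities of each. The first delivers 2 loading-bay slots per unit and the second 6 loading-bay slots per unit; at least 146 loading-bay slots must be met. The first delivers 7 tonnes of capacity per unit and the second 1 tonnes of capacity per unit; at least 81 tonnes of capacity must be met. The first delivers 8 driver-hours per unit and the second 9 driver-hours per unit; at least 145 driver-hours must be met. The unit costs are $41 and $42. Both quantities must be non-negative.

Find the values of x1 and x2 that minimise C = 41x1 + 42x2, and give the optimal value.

Extreme points and C = 41x1 + 42x2:
  (0, 81) → C = 3402
  (73, 0) → C = 2993
  (17/2, 43/2) → C = 2503/2
The feasible region is unbounded (it extends along (0, 1), (1, 0)), but C strictly increases along every unbounded feasible direction, so there is no improving ray and the minimum is attained at a vertex.

x1 = 17/2, x2 = 43/2, minimum C = 2503/2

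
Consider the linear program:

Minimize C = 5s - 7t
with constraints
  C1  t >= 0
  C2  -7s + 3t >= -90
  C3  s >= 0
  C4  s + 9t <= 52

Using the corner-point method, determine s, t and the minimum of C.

s = 0, t = 52/9, minimum C = -364/9

Extreme points and C = 5s - 7t:
  (90/7, 0) → C = 450/7
  (0, 0) → C = 0
  (161/11, 137/33) → C = 1456/33
  (0, 52/9) → C = -364/9

The binding constraints are s = 0 and s + 9t = 52.
Solving simultaneously gives s = 0, t = 52/9.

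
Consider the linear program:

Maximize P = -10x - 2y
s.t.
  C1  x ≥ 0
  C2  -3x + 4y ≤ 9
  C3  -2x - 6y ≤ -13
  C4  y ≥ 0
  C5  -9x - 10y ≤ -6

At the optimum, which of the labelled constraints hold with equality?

Feasible corners and P = -10x - 2y:
  (0, 9/4) → P = -9/2
  (0, 13/6) → P = -13/3
  (13/2, 0) → P = -65
The feasible region is unbounded (it extends along (4, 3), (1, 0)), but P strictly decreases along every unbounded feasible direction, so there is no improving ray and the maximum is attained at a vertex.

The maximum is at (0, 13/6). Substituting into each constraint, equality holds for C1 and C3; the remaining constraints have slack.

C1 and C3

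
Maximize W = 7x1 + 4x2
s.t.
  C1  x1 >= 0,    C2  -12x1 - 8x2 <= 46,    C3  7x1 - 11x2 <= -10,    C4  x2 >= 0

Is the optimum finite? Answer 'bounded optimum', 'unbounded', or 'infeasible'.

From the feasible point (0, 10/11), moving in the direction (0, 1) keeps every constraint satisfied while W increases without bound.

unbounded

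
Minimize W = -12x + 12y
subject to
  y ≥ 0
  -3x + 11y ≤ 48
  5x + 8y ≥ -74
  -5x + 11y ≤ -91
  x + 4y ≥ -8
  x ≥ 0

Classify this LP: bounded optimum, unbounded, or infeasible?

unbounded

From the feasible point (91/5, 0), moving in the direction (11, 3) keeps every constraint satisfied while W decreases without bound.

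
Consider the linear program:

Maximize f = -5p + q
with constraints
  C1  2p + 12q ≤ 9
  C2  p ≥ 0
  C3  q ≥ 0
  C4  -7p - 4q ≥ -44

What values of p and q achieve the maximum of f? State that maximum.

Corner points and f = -5p + q:
  (0, 3/4) → f = 3/4
  (9/2, 0) → f = -45/2
  (0, 0) → f = 0

The binding constraints are 2p + 12q = 9 and p = 0.
Solving simultaneously gives p = 0, q = 3/4.

p = 0, q = 3/4, maximum f = 3/4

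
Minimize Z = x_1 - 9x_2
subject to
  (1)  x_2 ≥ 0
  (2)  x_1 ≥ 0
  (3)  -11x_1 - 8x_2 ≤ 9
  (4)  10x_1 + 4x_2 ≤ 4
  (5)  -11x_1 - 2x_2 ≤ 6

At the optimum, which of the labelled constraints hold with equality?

Extreme points and Z = x_1 - 9x_2:
  (0, 0) → Z = 0
  (2/5, 0) → Z = 2/5
  (0, 1) → Z = -9

The minimum is at (0, 1). Substituting into each constraint, equality holds for (2) and (4); the remaining constraints have slack.

(2) and (4)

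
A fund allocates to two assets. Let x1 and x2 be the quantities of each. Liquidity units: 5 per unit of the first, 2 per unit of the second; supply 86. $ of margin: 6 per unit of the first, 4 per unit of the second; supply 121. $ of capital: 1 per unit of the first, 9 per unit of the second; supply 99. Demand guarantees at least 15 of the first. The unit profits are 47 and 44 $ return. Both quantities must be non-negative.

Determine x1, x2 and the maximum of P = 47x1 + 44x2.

x1 = 15, x2 = 11/2, maximum P = 947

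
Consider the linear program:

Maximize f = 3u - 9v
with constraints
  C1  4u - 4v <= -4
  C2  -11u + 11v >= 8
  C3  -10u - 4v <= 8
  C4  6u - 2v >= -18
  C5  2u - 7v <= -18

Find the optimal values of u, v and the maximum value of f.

u = 11/5, v = 16/5, maximum f = -111/5

Vertices and f = 3u - 9v:
  (11/5, 16/5) → f = -111/5
  (-2, 3) → f = -33
  (-64/39, 82/39) → f = -310/13
The feasible region is unbounded (it extends along (1, 1), (1, 3)), but f strictly decreases along every unbounded feasible direction, so there is no improving ray and the maximum is attained at a vertex.

The optimum lies where 4u - 4v = -4 and 2u - 7v = -18.
Solving simultaneously gives u = 11/5, v = 16/5.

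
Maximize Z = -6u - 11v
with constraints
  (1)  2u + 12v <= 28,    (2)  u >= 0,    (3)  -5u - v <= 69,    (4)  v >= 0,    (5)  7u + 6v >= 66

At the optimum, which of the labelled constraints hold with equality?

(4) and (5)

Extreme points and Z = -6u - 11v:
  (14, 0) → Z = -84
  (26/3, 8/9) → Z = -556/9
  (66/7, 0) → Z = -396/7

The maximum is at (66/7, 0). Substituting into each constraint, equality holds for (4) and (5); the remaining constraints have slack.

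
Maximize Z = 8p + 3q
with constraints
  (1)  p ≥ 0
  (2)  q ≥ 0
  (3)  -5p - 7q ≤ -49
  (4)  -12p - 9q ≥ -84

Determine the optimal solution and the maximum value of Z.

Corner points and Z = 8p + 3q:
  (0, 7) → Z = 21
  (0, 28/3) → Z = 28
  (49/13, 56/13) → Z = 560/13

p = 49/13, q = 56/13, maximum Z = 560/13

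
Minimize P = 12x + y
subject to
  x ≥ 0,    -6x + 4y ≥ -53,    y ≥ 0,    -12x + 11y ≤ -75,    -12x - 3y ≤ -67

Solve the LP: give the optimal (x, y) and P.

Feasible corners and P = 12x + y:
  (53/6, 0) → P = 106
  (283/18, 31/3) → P = 199
  (25/4, 0) → P = 75

x = 25/4, y = 0, minimum P = 75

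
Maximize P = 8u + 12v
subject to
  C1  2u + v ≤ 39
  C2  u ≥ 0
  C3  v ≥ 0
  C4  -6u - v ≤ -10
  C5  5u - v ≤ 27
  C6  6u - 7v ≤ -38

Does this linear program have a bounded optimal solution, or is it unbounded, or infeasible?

bounded optimum

Corner points and P = 8u + 12v:
  (0, 39) → P = 468
  (66/7, 141/7) → P = 2220/7
  (0, 10) → P = 120
  (2/3, 6) → P = 232/3
  (227/29, 352/29) → P = 6040/29
The feasible region has finitely many vertices and no improving ray; the maximum is 468 at (0, 39).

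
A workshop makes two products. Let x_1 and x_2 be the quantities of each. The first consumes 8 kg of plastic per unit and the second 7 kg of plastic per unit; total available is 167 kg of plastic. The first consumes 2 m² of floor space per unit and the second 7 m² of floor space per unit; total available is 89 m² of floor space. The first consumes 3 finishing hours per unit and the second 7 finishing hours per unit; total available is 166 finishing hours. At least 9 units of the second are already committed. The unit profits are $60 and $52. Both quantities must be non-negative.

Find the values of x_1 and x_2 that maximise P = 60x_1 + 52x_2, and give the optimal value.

x_1 = 13, x_2 = 9, maximum P = 1248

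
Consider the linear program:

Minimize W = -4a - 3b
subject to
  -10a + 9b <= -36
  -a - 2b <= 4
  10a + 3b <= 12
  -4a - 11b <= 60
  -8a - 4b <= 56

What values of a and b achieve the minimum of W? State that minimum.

a = 9/5, b = -2, minimum W = -6/5

Vertices and W = -4a - 3b:
  (36/29, -76/29) → W = 84/29
  (9/5, -2) → W = -6/5
  (36/17, -52/17) → W = 12/17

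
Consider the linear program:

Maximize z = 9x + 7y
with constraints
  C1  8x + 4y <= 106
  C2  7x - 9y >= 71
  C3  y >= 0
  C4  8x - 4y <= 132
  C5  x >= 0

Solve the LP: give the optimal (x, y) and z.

x = 619/50, y = 87/50, maximum z = 618/5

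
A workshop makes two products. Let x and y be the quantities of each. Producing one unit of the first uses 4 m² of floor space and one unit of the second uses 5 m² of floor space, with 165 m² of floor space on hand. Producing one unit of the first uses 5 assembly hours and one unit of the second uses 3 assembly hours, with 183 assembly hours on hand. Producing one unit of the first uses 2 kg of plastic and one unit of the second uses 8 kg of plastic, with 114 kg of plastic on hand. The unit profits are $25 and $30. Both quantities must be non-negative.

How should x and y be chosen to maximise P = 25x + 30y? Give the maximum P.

x = 33, y = 6, maximum P = 1005

Vertices and P = 25x + 30y:
  (0, 0) → P = 0
  (0, 57/4) → P = 855/2
  (183/5, 0) → P = 915
  (33, 6) → P = 1005

At the optimal vertex, 5x + 3y = 183 and 2x + 8y = 114.
Solving simultaneously gives x = 33, y = 6.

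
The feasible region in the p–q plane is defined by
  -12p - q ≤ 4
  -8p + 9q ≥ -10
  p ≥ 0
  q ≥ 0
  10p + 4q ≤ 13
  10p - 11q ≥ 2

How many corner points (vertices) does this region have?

4

Of the 15 pairwise boundary intersections, those satisfying every inequality are:
  (5/4, 0)
  (157/122, 2/61)
  (1/5, 0)
  (151/150, 11/15)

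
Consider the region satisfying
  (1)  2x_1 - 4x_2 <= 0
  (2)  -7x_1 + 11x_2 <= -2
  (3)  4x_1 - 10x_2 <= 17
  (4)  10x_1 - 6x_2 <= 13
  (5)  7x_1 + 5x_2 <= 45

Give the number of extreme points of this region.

Intersecting each pair of boundary lines and keeping only the points that satisfy every inequality leaves:
  (4/3, 2/3)
  (13/7, 13/14)
  (131/68, 71/68)

3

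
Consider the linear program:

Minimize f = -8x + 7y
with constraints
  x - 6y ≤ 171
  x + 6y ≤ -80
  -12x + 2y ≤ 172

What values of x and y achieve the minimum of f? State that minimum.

x = 91/2, y = -251/12, minimum f = -6125/12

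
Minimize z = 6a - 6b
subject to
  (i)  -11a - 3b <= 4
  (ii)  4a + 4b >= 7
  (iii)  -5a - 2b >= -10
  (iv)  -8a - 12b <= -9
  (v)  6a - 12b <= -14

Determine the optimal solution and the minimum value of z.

a = -38/7, b = 130/7, minimum z = -144

Corner points and z = 6a - 6b:
  (-37/32, 93/32) → z = -195/8
  (-38/7, 130/7) → z = -144
  (7/18, 49/36) → z = -35/6
  (23/18, 65/36) → z = -19/6

The optimum lies where -11a - 3b = 4 and -5a - 2b = -10.
Solving simultaneously gives a = -38/7, b = 130/7.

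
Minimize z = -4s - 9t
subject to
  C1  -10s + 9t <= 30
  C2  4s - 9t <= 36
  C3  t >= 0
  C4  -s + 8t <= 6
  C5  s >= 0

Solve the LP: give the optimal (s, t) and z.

s = 342/23, t = 60/23, minimum z = -1908/23

Corner points and z = -4s - 9t:
  (9, 0) → z = -36
  (342/23, 60/23) → z = -1908/23
  (0, 0) → z = 0
  (0, 3/4) → z = -27/4

The optimum lies where 4s - 9t = 36 and -s + 8t = 6.
Solving simultaneously gives s = 342/23, t = 60/23.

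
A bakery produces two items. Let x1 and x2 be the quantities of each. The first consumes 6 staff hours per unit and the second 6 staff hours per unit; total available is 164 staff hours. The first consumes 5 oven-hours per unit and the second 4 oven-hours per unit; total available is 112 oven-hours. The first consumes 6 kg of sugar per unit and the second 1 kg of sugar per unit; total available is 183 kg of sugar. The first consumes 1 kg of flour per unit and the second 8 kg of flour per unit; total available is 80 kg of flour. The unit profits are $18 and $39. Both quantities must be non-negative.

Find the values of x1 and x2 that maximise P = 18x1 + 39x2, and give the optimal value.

x1 = 16, x2 = 8, maximum P = 600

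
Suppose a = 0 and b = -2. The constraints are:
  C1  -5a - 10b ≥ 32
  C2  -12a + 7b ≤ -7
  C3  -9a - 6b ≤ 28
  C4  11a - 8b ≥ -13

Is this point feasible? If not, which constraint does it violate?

Constraint C1: -5a - 10b = 20, which is not ≥ 32. All other constraints are satisfied.

not feasible — violates C1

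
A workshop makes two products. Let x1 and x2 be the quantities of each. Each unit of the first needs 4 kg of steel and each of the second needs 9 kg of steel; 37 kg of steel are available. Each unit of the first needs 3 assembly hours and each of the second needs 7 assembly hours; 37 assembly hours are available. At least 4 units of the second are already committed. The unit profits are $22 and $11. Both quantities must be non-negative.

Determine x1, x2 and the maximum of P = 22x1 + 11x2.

Extreme points and P = 22x1 + 11x2:
  (0, 37/9) → P = 407/9
  (0, 4) → P = 44
  (1/4, 4) → P = 99/2

At the optimal vertex, 4x1 + 9x2 = 37 and x2 = 4.
Solving simultaneously gives x1 = 1/4, x2 = 4.

x1 = 1/4, x2 = 4, maximum P = 99/2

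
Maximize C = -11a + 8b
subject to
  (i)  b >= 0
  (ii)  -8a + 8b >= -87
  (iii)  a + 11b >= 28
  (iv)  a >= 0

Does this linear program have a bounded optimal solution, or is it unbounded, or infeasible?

From the feasible point (1181/96, 137/96), moving in the direction (0, 1) keeps every constraint satisfied while C increases without bound.

unbounded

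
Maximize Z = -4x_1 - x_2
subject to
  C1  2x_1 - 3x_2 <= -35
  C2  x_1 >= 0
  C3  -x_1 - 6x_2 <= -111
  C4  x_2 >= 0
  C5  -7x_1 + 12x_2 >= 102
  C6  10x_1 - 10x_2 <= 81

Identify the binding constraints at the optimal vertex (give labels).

C2 and C3

Extreme points and Z = -4x_1 - x_2:
  (41/5, 257/15) → Z = -749/15
  (593/10, 256/5) → Z = -1442/5
  (0, 37/2) → Z = -37/2
The feasible region is unbounded (it extends along (0, 1), (1, 1)), but Z strictly decreases along every unbounded feasible direction, so there is no improving ray and the maximum is attained at a vertex.

The maximum is at (0, 37/2). Substituting into each constraint, equality holds for C2 and C3; the remaining constraints have slack.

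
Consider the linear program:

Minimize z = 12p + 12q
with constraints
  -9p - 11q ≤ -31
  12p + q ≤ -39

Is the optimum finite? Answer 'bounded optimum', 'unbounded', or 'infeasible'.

unbounded

From the feasible point (-460/123, 241/41), moving in the direction (-11, 9) keeps every constraint satisfied while z decreases without bound.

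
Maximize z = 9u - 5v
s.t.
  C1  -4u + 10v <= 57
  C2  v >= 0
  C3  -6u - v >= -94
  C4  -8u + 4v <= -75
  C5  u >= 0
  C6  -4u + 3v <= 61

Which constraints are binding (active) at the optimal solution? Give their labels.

C2 and C3

Vertices and z = 9u - 5v:
  (47/3, 0) → z = 141
  (75/8, 0) → z = 675/8
  (451/32, 151/16) → z = 2549/32

The maximum is at (47/3, 0). Substituting into each constraint, equality holds for C2 and C3; the remaining constraints have slack.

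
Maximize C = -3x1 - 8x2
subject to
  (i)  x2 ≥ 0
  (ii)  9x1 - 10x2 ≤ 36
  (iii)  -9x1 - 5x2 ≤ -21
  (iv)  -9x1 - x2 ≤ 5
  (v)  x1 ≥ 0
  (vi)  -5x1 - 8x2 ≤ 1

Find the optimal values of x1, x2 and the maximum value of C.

Feasible corners and C = -3x1 - 8x2:
  (4, 0) → C = -12
  (7/3, 0) → C = -7
  (0, 21/5) → C = -168/5
The feasible region is unbounded (it extends along (0, 1), (10, 9)), but C strictly decreases along every unbounded feasible direction, so there is no improving ray and the maximum is attained at a vertex.

x1 = 7/3, x2 = 0, maximum C = -7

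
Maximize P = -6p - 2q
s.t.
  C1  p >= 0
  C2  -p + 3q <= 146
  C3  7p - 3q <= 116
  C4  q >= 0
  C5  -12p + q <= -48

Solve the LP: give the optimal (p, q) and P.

p = 4, q = 0, maximum P = -24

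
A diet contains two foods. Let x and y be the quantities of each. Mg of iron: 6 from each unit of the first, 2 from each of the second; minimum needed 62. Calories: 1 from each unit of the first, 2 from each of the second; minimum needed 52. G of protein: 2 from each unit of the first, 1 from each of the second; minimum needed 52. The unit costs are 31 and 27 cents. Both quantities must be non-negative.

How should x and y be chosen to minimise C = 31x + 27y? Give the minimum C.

Vertices and C = 31x + 27y:
  (0, 52) → C = 1404
  (52, 0) → C = 1612
  (52/3, 52/3) → C = 3016/3
The feasible region is unbounded (it extends along (0, 1), (1, 0)), but C strictly increases along every unbounded feasible direction, so there is no improving ray and the minimum is attained at a vertex.

The binding constraints are x + 2y = 52 and 2x + y = 52.
Solving simultaneously gives x = 52/3, y = 52/3.

x = 52/3, y = 52/3, minimum C = 3016/3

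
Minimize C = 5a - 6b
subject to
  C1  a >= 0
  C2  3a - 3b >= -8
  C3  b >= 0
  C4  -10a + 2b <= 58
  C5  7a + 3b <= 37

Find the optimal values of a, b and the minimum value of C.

a = 29/10, b = 167/30, minimum C = -189/10

Feasible corners and C = 5a - 6b:
  (0, 8/3) → C = -16
  (0, 0) → C = 0
  (29/10, 167/30) → C = -189/10
  (37/7, 0) → C = 185/7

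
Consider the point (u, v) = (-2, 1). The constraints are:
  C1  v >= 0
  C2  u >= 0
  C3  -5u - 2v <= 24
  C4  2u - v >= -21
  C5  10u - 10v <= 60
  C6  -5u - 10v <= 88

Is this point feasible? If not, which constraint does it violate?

Constraint C2: u = -2, which is not ≥ 0. All other constraints are satisfied.

not feasible — violates C2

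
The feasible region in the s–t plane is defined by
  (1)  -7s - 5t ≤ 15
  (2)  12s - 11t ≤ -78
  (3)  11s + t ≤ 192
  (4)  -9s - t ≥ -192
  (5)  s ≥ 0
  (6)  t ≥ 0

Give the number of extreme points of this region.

Of the 15 pairwise boundary intersections, those satisfying every inequality are:
  (2034/133, 3162/133)
  (0, 78/11)
  (0, 192)

3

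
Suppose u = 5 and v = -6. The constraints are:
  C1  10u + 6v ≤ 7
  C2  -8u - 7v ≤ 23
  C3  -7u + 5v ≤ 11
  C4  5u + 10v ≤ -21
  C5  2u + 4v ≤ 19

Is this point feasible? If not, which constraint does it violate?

not feasible — violates C1

Constraint C1: 10u + 6v = 14, which is not ≤ 7. All other constraints are satisfied.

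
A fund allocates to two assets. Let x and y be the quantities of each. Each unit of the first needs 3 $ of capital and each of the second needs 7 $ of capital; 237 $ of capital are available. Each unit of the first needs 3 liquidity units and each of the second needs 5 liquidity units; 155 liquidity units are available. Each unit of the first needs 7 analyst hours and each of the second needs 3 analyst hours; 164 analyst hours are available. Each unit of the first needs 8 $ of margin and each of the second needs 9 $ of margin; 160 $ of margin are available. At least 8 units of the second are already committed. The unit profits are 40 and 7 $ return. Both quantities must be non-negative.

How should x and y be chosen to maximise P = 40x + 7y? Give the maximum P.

x = 11, y = 8, maximum P = 496

Corner points and P = 40x + 7y:
  (0, 160/9) → P = 1120/9
  (0, 8) → P = 56
  (11, 8) → P = 496

The optimum lies where 8x + 9y = 160 and y = 8.
Solving simultaneously gives x = 11, y = 8.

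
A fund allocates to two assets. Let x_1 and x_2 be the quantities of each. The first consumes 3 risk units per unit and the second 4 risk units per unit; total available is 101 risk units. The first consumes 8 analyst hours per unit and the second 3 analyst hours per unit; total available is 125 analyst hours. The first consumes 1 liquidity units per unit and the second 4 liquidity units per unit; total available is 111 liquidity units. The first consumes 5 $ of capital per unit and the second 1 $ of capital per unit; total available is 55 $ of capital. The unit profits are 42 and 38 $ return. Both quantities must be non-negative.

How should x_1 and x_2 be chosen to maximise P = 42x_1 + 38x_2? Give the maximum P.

Corner points and P = 42x_1 + 38x_2:
  (0, 0) → P = 0
  (0, 101/4) → P = 1919/2
  (11, 0) → P = 462
  (7, 20) → P = 1054

x_1 = 7, x_2 = 20, maximum P = 1054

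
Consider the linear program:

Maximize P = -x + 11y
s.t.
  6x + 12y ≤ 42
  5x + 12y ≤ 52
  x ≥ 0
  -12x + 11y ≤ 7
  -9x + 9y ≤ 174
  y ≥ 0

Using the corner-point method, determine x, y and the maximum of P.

x = 9/5, y = 13/5, maximum P = 134/5

Vertices and P = -x + 11y:
  (9/5, 13/5) → P = 134/5
  (7, 0) → P = -7
  (0, 7/11) → P = 7
  (0, 0) → P = 0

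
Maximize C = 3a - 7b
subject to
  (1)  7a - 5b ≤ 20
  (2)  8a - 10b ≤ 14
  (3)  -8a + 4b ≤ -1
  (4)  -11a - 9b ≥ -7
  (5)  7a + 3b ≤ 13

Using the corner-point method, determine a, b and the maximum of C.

a = -23/24, b = -13/6, maximum C = 295/24

Extreme points and C = 3a - 7b:
  (-23/24, -13/6) → C = 295/24
  (14/13, -7/13) → C = 7
  (37/116, 45/116) → C = -51/29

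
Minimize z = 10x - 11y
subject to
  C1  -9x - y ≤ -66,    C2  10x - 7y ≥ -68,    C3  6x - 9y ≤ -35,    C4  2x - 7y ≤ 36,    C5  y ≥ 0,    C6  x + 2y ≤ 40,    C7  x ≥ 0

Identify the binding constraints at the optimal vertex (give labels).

C1 and C6

Feasible corners and z = 10x - 11y:
  (559/87, 237/29) → z = -2231/87
  (92/17, 294/17) → z = -2314/17
  (290/21, 275/21) → z = -125/21

The minimum is at (92/17, 294/17). Substituting into each constraint, equality holds for C1 and C6; the remaining constraints have slack.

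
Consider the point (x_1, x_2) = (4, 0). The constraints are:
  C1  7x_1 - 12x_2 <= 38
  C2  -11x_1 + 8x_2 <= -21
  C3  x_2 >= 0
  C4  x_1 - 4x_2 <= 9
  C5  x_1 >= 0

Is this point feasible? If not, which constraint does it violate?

feasible

C1: 28 ≤ 38 ✓
C2: -44 ≤ -21 ✓
C3: 0 ≥ 0 ✓
C4: 4 ≤ 9 ✓
C5: 4 ≥ 0 ✓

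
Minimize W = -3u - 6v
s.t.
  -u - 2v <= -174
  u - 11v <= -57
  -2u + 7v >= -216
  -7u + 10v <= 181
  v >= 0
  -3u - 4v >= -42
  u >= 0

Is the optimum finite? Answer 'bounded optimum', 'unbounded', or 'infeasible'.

The boundaries -u - 2v = -174 and u - 11v = -57 meet at (1800/13, 231/13), but that point violates -3u - 4v ≥ -42. Every candidate vertex is excluded by some other constraint, so the feasible region is empty.

infeasible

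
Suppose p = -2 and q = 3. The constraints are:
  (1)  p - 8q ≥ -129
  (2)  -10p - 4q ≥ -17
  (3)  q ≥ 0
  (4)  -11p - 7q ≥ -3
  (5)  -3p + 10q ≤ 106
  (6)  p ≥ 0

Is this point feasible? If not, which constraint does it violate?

Constraint (6): p = -2, which is not ≥ 0. All other constraints are satisfied.

not feasible — violates (6)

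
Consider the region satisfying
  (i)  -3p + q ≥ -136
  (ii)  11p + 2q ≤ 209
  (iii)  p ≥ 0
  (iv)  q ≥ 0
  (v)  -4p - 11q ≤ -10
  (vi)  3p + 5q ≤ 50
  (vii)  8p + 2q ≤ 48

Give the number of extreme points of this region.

Intersecting each pair of boundary lines and keeping only the points that satisfy every inequality leaves:
  (0, 10/11)
  (0, 10)
  (5/2, 0)
  (6, 0)
  (70/17, 128/17)

5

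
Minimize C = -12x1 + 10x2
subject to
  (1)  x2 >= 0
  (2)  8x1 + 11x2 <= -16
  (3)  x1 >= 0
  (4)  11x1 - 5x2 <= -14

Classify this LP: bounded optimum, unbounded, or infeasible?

infeasible

The boundaries x2 = 0 and 8x1 + 11x2 = -16 meet at (-2, 0), but that point violates x1 ≥ 0. Every candidate vertex is excluded by some other constraint, so the feasible region is empty.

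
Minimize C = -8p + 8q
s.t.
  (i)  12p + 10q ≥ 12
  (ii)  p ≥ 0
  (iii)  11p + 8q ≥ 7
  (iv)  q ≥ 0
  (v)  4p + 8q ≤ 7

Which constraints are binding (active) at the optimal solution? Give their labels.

(iv) and (v)

Feasible corners and C = -8p + 8q:
  (1, 0) → C = -8
  (13/28, 9/14) → C = 10/7
  (7/4, 0) → C = -14

The minimum is at (7/4, 0). Substituting into each constraint, equality holds for (iv) and (v); the remaining constraints have slack.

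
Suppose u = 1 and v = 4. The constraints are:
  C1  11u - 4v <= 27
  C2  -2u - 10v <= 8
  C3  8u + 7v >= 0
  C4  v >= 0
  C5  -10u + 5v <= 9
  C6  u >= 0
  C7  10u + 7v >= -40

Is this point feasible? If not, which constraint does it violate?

not feasible — violates C5

Constraint C5: -10u + 5v = 10, which is not ≤ 9. All other constraints are satisfied.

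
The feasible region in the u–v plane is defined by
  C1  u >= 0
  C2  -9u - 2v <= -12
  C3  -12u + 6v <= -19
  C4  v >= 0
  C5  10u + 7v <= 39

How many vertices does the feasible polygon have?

Pairwise boundary intersections that survive every other constraint:
  (19/12, 0)
  (367/144, 139/72)
  (39/10, 0)

3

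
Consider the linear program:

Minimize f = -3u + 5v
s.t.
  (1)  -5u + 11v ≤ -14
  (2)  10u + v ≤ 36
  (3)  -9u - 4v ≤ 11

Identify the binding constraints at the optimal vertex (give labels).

(2) and (3)

Feasible corners and f = -3u + 5v:
  (82/23, 8/23) → f = -206/23
  (-65/119, -181/119) → f = -710/119
  (5, -14) → f = -85

The minimum is at (5, -14). Substituting into each constraint, equality holds for (2) and (3); the remaining constraints have slack.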